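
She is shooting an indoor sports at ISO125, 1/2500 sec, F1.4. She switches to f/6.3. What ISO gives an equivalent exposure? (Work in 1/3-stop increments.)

Aperture: f/1.4 → f/1.6 → f/1.8 → f/2 → f/2.2 → f/2.5 → f/2.8 → f/3.2 → f/3.5 → f/4 → f/4.5 → f/5 → f/5.6 → f/6.3 — 4 1/3 stops smaller aperture (darker).
Need 4 1/3 stops brighter from the ISO: 125 → 160 → 200 → 250 → 320 → 400 → 500 → 640 → 800 → 1000 → 1250 → 1600 → 2000 → 2500.

ISO 2500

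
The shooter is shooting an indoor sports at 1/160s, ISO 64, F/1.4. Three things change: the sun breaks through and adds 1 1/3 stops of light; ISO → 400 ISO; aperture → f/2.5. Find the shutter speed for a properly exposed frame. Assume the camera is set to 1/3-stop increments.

Scene light: 1 1/3 stops brighter.
ISO: 64 → 80 → 100 → 125 → 160 → 200 → 250 → 320 → 400 — 2 2/3 stops higher (brighter).
Aperture: f/1.4 → f/1.6 → f/1.8 → f/2 → f/2.2 → f/2.5 — 1 2/3 stops smaller aperture (darker).
Net so far: 2 1/3 stops brighter. Shutter speed: 1/160 → 1/200 → 1/250 → 1/320 → 1/400 → 1/500 → 1/640 → 1/800.

1/800s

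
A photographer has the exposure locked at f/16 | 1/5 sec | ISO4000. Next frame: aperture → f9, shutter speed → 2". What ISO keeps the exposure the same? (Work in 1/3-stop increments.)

ISO 125

Aperture: f/16 → f/14 → f/13 → f/11 → f/10 → f/9 — 1 2/3 stops opened up (brighter).
Shutter speed: 1/5 → 1/4 → 0.3 → 0.4 → 0.5 → 0.6 → 0.8 → 1 → 1.3 → 1.6 → 2 — 3 1/3 stops longer (brighter).
Net change so far: 5 stops brighter. Offset with the ISO: 4000 → 3200 → 2500 → 2000 → 1600 → 1250 → 1000 → 800 → 640 → 500 → 400 → 320 → 250 → 200 → 160 → 125.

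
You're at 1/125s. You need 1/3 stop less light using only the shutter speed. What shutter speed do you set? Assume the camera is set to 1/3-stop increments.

Shutter speed: 1/125 → 1/160 — 1/3 stop faster (darker).

1/160s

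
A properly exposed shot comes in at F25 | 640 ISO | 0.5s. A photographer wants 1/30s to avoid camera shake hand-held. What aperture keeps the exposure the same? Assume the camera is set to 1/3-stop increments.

Shutter speed: 0.5 → 0.4 → 0.3 → 1/4 → 1/5 → 1/6 → 1/8 → 1/10 → 1/13 → 1/15 → 1/20 → 1/25 → 1/30 — 4 stops faster (darker).
Need 4 stops brighter from the aperture: f/25 → f/22 → f/20 → f/18 → f/16 → f/14 → f/13 → f/11 → f/10 → f/9 → f/8 → f/7.1 → f/6.3.

f/6.3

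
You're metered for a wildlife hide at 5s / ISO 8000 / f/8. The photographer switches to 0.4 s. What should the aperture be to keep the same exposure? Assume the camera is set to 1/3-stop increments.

f/2.2

Shutter speed: 5 → 4 → 3.2 → 2.5 → 2 → 1.6 → 1.3 → 1 → 0.8 → 0.6 → 0.5 → 0.4 — 3 2/3 stops shorter (darker).
Need 3 2/3 stops brighter from the aperture: f/8 → f/7.1 → f/6.3 → f/5.6 → f/5 → f/4.5 → f/4 → f/3.5 → f/3.2 → f/2.8 → f/2.5 → f/2.2.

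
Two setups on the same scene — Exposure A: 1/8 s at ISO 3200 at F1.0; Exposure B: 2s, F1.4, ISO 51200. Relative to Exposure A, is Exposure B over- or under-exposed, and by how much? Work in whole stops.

Aperture: f/1.0 → f/1.4 — 1 stop narrower (darker).
Shutter speed: 1/8 → 1/4 → 1/2 → 1 → 2 — 4 stops longer (brighter).
ISO: 3200 → 6400 → 12800 → 25600 → 51200 — 4 stops higher (brighter).
Net: −1 +4 +4 = +7 stops.

7 stops brighter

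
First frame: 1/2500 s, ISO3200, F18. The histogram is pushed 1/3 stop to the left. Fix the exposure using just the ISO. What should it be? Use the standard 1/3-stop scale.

ISO 4000

Underexposed by 1/3 stop → need 1/3 stop brighter.
ISO: 3200 → 4000.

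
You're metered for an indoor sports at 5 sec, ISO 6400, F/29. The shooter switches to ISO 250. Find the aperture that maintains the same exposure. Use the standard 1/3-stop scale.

f/5.6

ISO: 6400 → 5000 → 4000 → 3200 → 2500 → 2000 → 1600 → 1250 → 1000 → 800 → 640 → 500 → 400 → 320 → 250 — 4 2/3 stops lower (darker).
Need 4 2/3 stops brighter from the aperture: f/29 → f/25 → f/22 → f/20 → f/18 → f/16 → f/14 → f/13 → f/11 → f/10 → f/9 → f/8 → f/7.1 → f/6.3 → f/5.6.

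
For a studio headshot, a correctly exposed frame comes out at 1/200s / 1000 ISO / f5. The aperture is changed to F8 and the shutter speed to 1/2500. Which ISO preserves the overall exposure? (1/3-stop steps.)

Aperture: f/5 → f/5.6 → f/6.3 → f/7.1 → f/8 — 1 1/3 stops stopped down (darker).
Shutter speed: 1/200 → 1/250 → 1/320 → 1/400 → 1/500 → 1/640 → 1/800 → 1/1000 → 1/1250 → 1/1600 → 1/2000 → 1/2500 — 3 2/3 stops faster (darker).
Net change so far: 5 stops darker. Offset with the ISO: 1000 → 1250 → 1600 → 2000 → 2500 → 3200 → 4000 → 5000 → 6400 → 8000 → 10000 → 12800 → 16000 → 20000 → 25600 → 32000.

ISO 32000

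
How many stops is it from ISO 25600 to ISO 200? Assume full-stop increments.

7 stops

25600 → 12800 → 6400 → 3200 → 1600 → 800 → 400 → 200 — count the steps: 7 stops.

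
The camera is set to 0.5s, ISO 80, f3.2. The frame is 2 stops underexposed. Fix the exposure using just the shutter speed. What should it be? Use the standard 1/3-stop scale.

Underexposed by 2 stops → need 2 stops brighter.
Shutter speed: 0.5 → 0.6 → 0.8 → 1 → 1.3 → 1.6 → 2.

2 s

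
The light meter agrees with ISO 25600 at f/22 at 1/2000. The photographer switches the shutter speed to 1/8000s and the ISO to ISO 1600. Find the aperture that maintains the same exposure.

Shutter speed: 1/2000 → 1/4000 → 1/8000 — 2 stops shorter (darker).
ISO: 25600 → 12800 → 6400 → 3200 → 1600 — 4 stops dropped (darker).
Net change so far: 6 stops darker. Offset with the aperture: f/22 → f/16 → f/11 → f/8 → f/5.6 → f/4 → f/2.8.

f/2.8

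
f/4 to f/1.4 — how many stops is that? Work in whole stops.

3 stops

f/4 → f/2.8 → f/2 → f/1.4 — count the steps: 3 stops.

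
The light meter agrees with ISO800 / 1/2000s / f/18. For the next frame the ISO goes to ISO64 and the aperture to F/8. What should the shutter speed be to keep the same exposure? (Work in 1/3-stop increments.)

ISO: 800 → 640 → 500 → 400 → 320 → 250 → 200 → 160 → 125 → 100 → 80 → 64 — 3 2/3 stops dropped (darker).
Aperture: f/18 → f/16 → f/14 → f/13 → f/11 → f/10 → f/9 → f/8 — 2 1/3 stops opened up (brighter).
Net change so far: 1 1/3 stops darker. Offset with the shutter speed: 1/2000 → 1/1600 → 1/1250 → 1/1000 → 1/800.

1/800s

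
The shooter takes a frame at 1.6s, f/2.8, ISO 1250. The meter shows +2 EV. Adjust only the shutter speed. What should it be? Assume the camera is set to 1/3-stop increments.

Overexposed by 2 stops → need 2 stops darker.
Shutter speed: 1.6 → 1.3 → 1 → 0.8 → 0.6 → 0.5 → 0.4.

0.4 s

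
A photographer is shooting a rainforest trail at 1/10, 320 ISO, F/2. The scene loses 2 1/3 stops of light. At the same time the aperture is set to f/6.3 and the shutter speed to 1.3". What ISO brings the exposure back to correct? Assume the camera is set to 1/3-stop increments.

ISO 1250

Scene light: 2 1/3 stops darker.
Aperture: f/2 → f/2.2 → f/2.5 → f/2.8 → f/3.2 → f/3.5 → f/4 → f/4.5 → f/5 → f/5.6 → f/6.3 — 3 1/3 stops smaller aperture (darker).
Shutter speed: 1/10 → 1/8 → 1/6 → 1/5 → 1/4 → 0.3 → 0.4 → 0.5 → 0.6 → 0.8 → 1 → 1.3 — 3 2/3 stops slower (brighter).
Net so far: 2 stops darker. ISO: 320 → 400 → 500 → 640 → 800 → 1000 → 1250.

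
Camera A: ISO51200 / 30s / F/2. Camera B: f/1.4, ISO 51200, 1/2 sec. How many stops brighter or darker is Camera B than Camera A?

Aperture: f/2 → f/1.4 — 1 stop wider (brighter).
Shutter speed: 30 → 15 → 8 → 4 → 2 → 1 → 1/2 — 6 stops faster (darker).
ISO: unchanged.
Net: +1 −6 = −5 stops.

5 stops darker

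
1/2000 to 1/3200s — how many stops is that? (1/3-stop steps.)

1/2000 → 1/2500 → 1/3200 — count the steps: 2 third-stops = 2/3 stop.

2/3 stop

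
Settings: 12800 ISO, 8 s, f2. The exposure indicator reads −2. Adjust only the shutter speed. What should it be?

30 s

Underexposed by 2 stops → need 2 stops brighter.
Shutter speed: 8 → 15 → 30.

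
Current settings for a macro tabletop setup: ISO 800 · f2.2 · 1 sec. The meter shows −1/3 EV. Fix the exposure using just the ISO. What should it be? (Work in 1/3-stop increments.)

Underexposed by 1/3 stop → need 1/3 stop brighter.
ISO: 800 → 1000.

ISO 1000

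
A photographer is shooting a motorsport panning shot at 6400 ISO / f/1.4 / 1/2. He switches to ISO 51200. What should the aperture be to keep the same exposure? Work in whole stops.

f/4

ISO: 6400 → 12800 → 25600 → 51200 — 3 stops higher (brighter).
Need 3 stops darker from the aperture: f/1.4 → f/2 → f/2.8 → f/4.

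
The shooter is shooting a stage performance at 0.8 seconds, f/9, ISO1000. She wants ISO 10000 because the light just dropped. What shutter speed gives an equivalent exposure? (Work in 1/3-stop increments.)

ISO: 1000 → 1250 → 1600 → 2000 → 2500 → 3200 → 4000 → 5000 → 6400 → 8000 → 10000 — 3 1/3 stops higher (brighter).
Need 3 1/3 stops darker from the shutter speed: 0.8 → 0.6 → 0.5 → 0.4 → 0.3 → 1/4 → 1/5 → 1/6 → 1/8 → 1/10 → 1/13.

1/13s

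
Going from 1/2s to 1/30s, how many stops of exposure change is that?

1/2 → 1/4 → 1/8 → 1/15 → 1/30 — count the steps: 4 stops.

4 stops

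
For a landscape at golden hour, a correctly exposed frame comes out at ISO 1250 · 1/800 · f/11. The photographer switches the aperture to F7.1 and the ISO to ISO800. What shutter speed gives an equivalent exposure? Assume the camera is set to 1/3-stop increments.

1/1250s

Aperture: f/11 → f/10 → f/9 → f/8 → f/7.1 — 1 1/3 stops larger aperture (brighter).
ISO: 1250 → 1000 → 800 — 2/3 stop lower (darker).
Net change so far: 2/3 stop brighter. Offset with the shutter speed: 1/800 → 1/1000 → 1/1250.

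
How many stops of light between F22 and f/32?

f/22 → f/32 — count the steps: 1 stop.

1 stop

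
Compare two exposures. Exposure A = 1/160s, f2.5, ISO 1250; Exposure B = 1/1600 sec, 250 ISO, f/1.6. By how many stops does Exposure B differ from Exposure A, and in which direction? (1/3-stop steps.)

Aperture: f/2.5 → f/2.2 → f/2 → f/1.8 → f/1.6 — 1 1/3 stops wider (brighter).
Shutter speed: 1/160 → 1/200 → 1/250 → 1/320 → 1/400 → 1/500 → 1/640 → 1/800 → 1/1000 → 1/1250 → 1/1600 — 3 1/3 stops shorter (darker).
ISO: 1250 → 1000 → 800 → 640 → 500 → 400 → 320 → 250 — 2 1/3 stops lower (darker).
Net: +1 1/3 −3 1/3 −2 1/3 = −4 1/3 stops.

4 1/3 stops darker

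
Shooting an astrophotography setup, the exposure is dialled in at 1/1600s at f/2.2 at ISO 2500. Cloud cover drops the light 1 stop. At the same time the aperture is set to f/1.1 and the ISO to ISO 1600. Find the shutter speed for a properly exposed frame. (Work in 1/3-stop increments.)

1/2000s

Scene light: 1 stop darker.
Aperture: f/2.2 → f/2 → f/1.8 → f/1.6 → f/1.4 → f/1.2 → f/1.1 — 2 stops larger aperture (brighter).
ISO: 2500 → 2000 → 1600 — 2/3 stop lower (darker).
Net so far: 1/3 stop brighter. Shutter speed: 1/1600 → 1/2000.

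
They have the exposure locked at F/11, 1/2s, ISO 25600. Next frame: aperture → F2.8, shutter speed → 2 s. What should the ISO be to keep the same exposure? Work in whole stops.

Aperture: f/11 → f/8 → f/5.6 → f/4 → f/2.8 — 4 stops opened up (brighter).
Shutter speed: 1/2 → 1 → 2 — 2 stops slower (brighter).
Net change so far: 6 stops brighter. Offset with the ISO: 25600 → 12800 → 6400 → 3200 → 1600 → 800 → 400.

ISO 400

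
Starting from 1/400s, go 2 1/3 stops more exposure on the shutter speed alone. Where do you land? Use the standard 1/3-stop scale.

1/80s

Shutter speed: 1/400 → 1/320 → 1/250 → 1/200 → 1/160 → 1/125 → 1/100 → 1/80 — 2 1/3 stops slower (brighter).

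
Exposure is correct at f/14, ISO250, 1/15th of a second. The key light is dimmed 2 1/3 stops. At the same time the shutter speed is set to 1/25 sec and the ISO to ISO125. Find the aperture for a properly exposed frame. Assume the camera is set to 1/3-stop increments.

Scene light: 2 1/3 stops darker.
Shutter speed: 1/15 → 1/20 → 1/25 — 2/3 stop faster (darker).
ISO: 250 → 200 → 160 → 125 — 1 stop lower (darker).
Net so far: 4 stops darker. Aperture: f/14 → f/13 → f/11 → f/10 → f/9 → f/8 → f/7.1 → f/6.3 → f/5.6 → f/5 → f/4.5 → f/4 → f/3.5.

f/3.5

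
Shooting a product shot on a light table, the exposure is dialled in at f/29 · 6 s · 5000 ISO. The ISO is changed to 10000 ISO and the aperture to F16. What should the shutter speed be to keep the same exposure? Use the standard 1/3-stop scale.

1 s

ISO: 5000 → 6400 → 8000 → 10000 — 1 stop raised (brighter).
Aperture: f/29 → f/25 → f/22 → f/20 → f/18 → f/16 — 1 2/3 stops larger aperture (brighter).
Net change so far: 2 2/3 stops brighter. Offset with the shutter speed: 6 → 5 → 4 → 3.2 → 2.5 → 2 → 1.6 → 1.3 → 1.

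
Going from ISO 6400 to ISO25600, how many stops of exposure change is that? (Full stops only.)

6400 → 12800 → 25600 — count the steps: 2 stops.

2 stops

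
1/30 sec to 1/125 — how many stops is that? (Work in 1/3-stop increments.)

1/30 → 1/40 → 1/50 → 1/60 → 1/80 → 1/100 → 1/125 — count the steps: 6 third-stops = 2 stops.

2 stops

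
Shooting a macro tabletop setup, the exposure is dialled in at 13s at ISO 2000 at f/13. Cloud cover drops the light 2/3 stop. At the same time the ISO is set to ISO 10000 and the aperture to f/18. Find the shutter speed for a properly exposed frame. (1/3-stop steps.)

Scene light: 2/3 stop darker.
ISO: 2000 → 2500 → 3200 → 4000 → 5000 → 6400 → 8000 → 10000 — 2 1/3 stops higher (brighter).
Aperture: f/13 → f/14 → f/16 → f/18 — 1 stop smaller aperture (darker).
Net so far: 2/3 stop brighter. Shutter speed: 13 → 10 → 8.

8 s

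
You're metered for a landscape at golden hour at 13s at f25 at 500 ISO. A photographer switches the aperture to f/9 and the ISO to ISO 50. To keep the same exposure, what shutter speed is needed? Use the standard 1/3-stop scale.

15 s

Aperture: f/25 → f/22 → f/20 → f/18 → f/16 → f/14 → f/13 → f/11 → f/10 → f/9 — 3 stops opened up (brighter).
ISO: 500 → 400 → 320 → 250 → 200 → 160 → 125 → 100 → 80 → 64 → 50 — 3 1/3 stops lower (darker).
Net change so far: 1/3 stop darker. Offset with the shutter speed: 13 → 15.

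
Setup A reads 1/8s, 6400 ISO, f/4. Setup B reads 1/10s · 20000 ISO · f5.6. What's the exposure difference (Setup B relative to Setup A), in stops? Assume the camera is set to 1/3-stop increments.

Aperture: f/4 → f/4.5 → f/5 → f/5.6 — 1 stop stopped down (darker).
Shutter speed: 1/8 → 1/10 — 1/3 stop shorter (darker).
ISO: 6400 → 8000 → 10000 → 12800 → 16000 → 20000 — 1 2/3 stops higher (brighter).
Net: −1 −1/3 +1 2/3 = +1/3 stops.

1/3 stop brighter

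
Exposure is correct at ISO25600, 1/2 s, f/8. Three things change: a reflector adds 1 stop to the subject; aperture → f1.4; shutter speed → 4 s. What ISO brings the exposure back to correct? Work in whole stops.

ISO 50

Scene light: 1 stop brighter.
Aperture: f/8 → f/5.6 → f/4 → f/2.8 → f/2 → f/1.4 — 5 stops wider (brighter).
Shutter speed: 1/2 → 1 → 2 → 4 — 3 stops slower (brighter).
Net so far: 9 stops brighter. ISO: 25600 → 12800 → 6400 → 3200 → 1600 → 800 → 400 → 200 → 100 → 50.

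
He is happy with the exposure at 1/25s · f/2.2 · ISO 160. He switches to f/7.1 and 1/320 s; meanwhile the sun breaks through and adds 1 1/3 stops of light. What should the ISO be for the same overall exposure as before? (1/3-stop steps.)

ISO 8000

Scene light: 1 1/3 stops brighter.
Aperture: f/2.2 → f/2.5 → f/2.8 → f/3.2 → f/3.5 → f/4 → f/4.5 → f/5 → f/5.6 → f/6.3 → f/7.1 — 3 1/3 stops stopped down (darker).
Shutter speed: 1/25 → 1/30 → 1/40 → 1/50 → 1/60 → 1/80 → 1/100 → 1/125 → 1/160 → 1/200 → 1/250 → 1/320 — 3 2/3 stops shorter (darker).
Net so far: 5 2/3 stops darker. ISO: 160 → 200 → 250 → 320 → 400 → 500 → 640 → 800 → 1000 → 1250 → 1600 → 2000 → 2500 → 3200 → 4000 → 5000 → 6400 → 8000.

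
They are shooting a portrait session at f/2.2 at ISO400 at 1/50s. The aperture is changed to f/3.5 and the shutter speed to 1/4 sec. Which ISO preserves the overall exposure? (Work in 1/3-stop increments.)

ISO 80

Aperture: f/2.2 → f/2.5 → f/2.8 → f/3.2 → f/3.5 — 1 1/3 stops stopped down (darker).
Shutter speed: 1/50 → 1/40 → 1/30 → 1/25 → 1/20 → 1/15 → 1/13 → 1/10 → 1/8 → 1/6 → 1/5 → 1/4 — 3 2/3 stops longer (brighter).
Net change so far: 2 1/3 stops brighter. Offset with the ISO: 400 → 320 → 250 → 200 → 160 → 125 → 100 → 80.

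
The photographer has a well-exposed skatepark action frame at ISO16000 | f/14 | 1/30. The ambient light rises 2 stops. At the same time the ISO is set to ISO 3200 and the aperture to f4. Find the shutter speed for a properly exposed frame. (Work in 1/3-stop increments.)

Scene light: 2 stops brighter.
ISO: 16000 → 12800 → 10000 → 8000 → 6400 → 5000 → 4000 → 3200 — 2 1/3 stops dropped (darker).
Aperture: f/14 → f/13 → f/11 → f/10 → f/9 → f/8 → f/7.1 → f/6.3 → f/5.6 → f/5 → f/4.5 → f/4 — 3 2/3 stops opened up (brighter).
Net so far: 3 1/3 stops brighter. Shutter speed: 1/30 → 1/40 → 1/50 → 1/60 → 1/80 → 1/100 → 1/125 → 1/160 → 1/200 → 1/250 → 1/320.

1/320s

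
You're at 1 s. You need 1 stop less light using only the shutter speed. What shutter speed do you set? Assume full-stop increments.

1/2s

Shutter speed: 1 → 1/2 — 1 stop shorter (darker).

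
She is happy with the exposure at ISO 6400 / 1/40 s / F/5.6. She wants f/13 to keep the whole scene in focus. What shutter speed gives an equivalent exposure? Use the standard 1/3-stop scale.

1/8s

Aperture: f/5.6 → f/6.3 → f/7.1 → f/8 → f/9 → f/10 → f/11 → f/13 — 2 1/3 stops stopped down (darker).
Need 2 1/3 stops brighter from the shutter speed: 1/40 → 1/30 → 1/25 → 1/20 → 1/15 → 1/13 → 1/10 → 1/8.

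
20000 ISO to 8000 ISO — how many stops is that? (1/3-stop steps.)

1 1/3 stops

20000 → 16000 → 12800 → 10000 → 8000 — count the steps: 4 third-stops = 1 1/3 stops.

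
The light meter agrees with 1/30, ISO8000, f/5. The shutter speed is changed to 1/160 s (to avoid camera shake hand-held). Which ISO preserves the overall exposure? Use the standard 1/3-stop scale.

Shutter speed: 1/30 → 1/40 → 1/50 → 1/60 → 1/80 → 1/100 → 1/125 → 1/160 — 2 1/3 stops faster (darker).
Need 2 1/3 stops brighter from the ISO: 8000 → 10000 → 12800 → 16000 → 20000 → 25600 → 32000 → 40000.

ISO 40000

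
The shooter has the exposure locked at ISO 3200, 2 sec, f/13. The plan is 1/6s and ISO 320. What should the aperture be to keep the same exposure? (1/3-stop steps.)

Shutter speed: 2 → 1.6 → 1.3 → 1 → 0.8 → 0.6 → 0.5 → 0.4 → 0.3 → 1/4 → 1/5 → 1/6 — 3 2/3 stops faster (darker).
ISO: 3200 → 2500 → 2000 → 1600 → 1250 → 1000 → 800 → 640 → 500 → 400 → 320 — 3 1/3 stops lower (darker).
Net change so far: 7 stops darker. Offset with the aperture: f/13 → f/11 → f/10 → f/9 → f/8 → f/7.1 → f/6.3 → f/5.6 → f/5 → f/4.5 → f/4 → f/3.5 → f/3.2 → f/2.8 → f/2.5 → f/2.2 → f/2 → f/1.8 → f/1.6 → f/1.4 → f/1.2 → f/1.1.

f/1.1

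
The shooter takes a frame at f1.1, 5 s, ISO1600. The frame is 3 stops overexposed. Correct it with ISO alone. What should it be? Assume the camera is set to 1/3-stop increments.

Overexposed by 3 stops → need 3 stops darker.
ISO: 1600 → 1250 → 1000 → 800 → 640 → 500 → 400 → 320 → 250 → 200.

ISO 200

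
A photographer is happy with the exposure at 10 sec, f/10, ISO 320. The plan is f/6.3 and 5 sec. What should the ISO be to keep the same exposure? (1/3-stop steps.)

ISO 250

Aperture: f/10 → f/9 → f/8 → f/7.1 → f/6.3 — 1 1/3 stops wider (brighter).
Shutter speed: 10 → 8 → 6 → 5 — 1 stop shorter (darker).
Net change so far: 1/3 stop brighter. Offset with the ISO: 320 → 250.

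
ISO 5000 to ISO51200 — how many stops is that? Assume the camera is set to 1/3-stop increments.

5000 → 6400 → 8000 → 10000 → 12800 → 16000 → 20000 → 25600 → 32000 → 40000 → 51200 — count the steps: 10 third-stops = 3 1/3 stops.

3 1/3 stops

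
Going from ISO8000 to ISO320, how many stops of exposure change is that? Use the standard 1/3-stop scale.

4 2/3 stops

8000 → 6400 → 5000 → 4000 → 3200 → 2500 → 2000 → 1600 → 1250 → 1000 → 800 → 640 → 500 → 400 → 320 — count the steps: 14 third-stops = 4 2/3 stops.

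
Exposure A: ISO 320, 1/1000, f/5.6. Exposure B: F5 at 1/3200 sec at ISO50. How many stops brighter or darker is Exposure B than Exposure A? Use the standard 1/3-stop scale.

Aperture: f/5.6 → f/5 — 1/3 stop larger aperture (brighter).
Shutter speed: 1/1000 → 1/1250 → 1/1600 → 1/2000 → 1/2500 → 1/3200 — 1 2/3 stops faster (darker).
ISO: 320 → 250 → 200 → 160 → 125 → 100 → 80 → 64 → 50 — 2 2/3 stops lower (darker).
Net: +1/3 −1 2/3 −2 2/3 = −4 stops.

4 stops darker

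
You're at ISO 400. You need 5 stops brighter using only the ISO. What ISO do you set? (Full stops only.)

ISO 12800

ISO: 400 → 800 → 1600 → 3200 → 6400 → 12800 — 5 stops raised (brighter).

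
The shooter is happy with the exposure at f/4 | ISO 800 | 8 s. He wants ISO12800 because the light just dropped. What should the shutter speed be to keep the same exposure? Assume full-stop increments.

1/2s

ISO: 800 → 1600 → 3200 → 6400 → 12800 — 4 stops raised (brighter).
Need 4 stops darker from the shutter speed: 8 → 4 → 2 → 1 → 1/2.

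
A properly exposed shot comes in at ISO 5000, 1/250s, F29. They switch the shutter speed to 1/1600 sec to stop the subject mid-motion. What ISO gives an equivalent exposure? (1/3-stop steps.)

ISO 32000

Shutter speed: 1/250 → 1/320 → 1/400 → 1/500 → 1/640 → 1/800 → 1/1000 → 1/1250 → 1/1600 — 2 2/3 stops faster (darker).
Need 2 2/3 stops brighter from the ISO: 5000 → 6400 → 8000 → 10000 → 12800 → 16000 → 20000 → 25600 → 32000.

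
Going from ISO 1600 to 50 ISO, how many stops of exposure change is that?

5 stops

1600 → 800 → 400 → 200 → 100 → 50 — count the steps: 5 stops.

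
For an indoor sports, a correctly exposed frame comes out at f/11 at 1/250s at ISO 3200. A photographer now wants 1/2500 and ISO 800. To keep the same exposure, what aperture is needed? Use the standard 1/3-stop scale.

f/1.8

Shutter speed: 1/250 → 1/320 → 1/400 → 1/500 → 1/640 → 1/800 → 1/1000 → 1/1250 → 1/1600 → 1/2000 → 1/2500 — 3 1/3 stops faster (darker).
ISO: 3200 → 2500 → 2000 → 1600 → 1250 → 1000 → 800 — 2 stops lower (darker).
Net change so far: 5 1/3 stops darker. Offset with the aperture: f/11 → f/10 → f/9 → f/8 → f/7.1 → f/6.3 → f/5.6 → f/5 → f/4.5 → f/4 → f/3.5 → f/3.2 → f/2.8 → f/2.5 → f/2.2 → f/2 → f/1.8.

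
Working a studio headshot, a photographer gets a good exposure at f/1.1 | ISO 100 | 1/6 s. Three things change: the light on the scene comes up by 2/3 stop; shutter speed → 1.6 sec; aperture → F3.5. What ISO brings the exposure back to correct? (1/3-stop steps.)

Scene light: 2/3 stop brighter.
Shutter speed: 1/6 → 1/5 → 1/4 → 0.3 → 0.4 → 0.5 → 0.6 → 0.8 → 1 → 1.3 → 1.6 — 3 1/3 stops longer (brighter).
Aperture: f/1.1 → f/1.2 → f/1.4 → f/1.6 → f/1.8 → f/2 → f/2.2 → f/2.5 → f/2.8 → f/3.2 → f/3.5 — 3 1/3 stops stopped down (darker).
Net so far: 2/3 stop brighter. ISO: 100 → 80 → 64.

ISO 64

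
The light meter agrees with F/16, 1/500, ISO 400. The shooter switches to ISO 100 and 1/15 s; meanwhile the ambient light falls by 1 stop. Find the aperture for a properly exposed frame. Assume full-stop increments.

f/32

Scene light: 1 stop darker.
ISO: 400 → 200 → 100 — 2 stops lower (darker).
Shutter speed: 1/500 → 1/250 → 1/125 → 1/60 → 1/30 → 1/15 — 5 stops longer (brighter).
Net so far: 2 stops brighter. Aperture: f/16 → f/22 → f/32.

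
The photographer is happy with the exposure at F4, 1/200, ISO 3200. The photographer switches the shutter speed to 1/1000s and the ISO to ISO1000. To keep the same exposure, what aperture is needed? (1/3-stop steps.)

f/1.0

Shutter speed: 1/200 → 1/250 → 1/320 → 1/400 → 1/500 → 1/640 → 1/800 → 1/1000 — 2 1/3 stops faster (darker).
ISO: 3200 → 2500 → 2000 → 1600 → 1250 → 1000 — 1 2/3 stops lower (darker).
Net change so far: 4 stops darker. Offset with the aperture: f/4 → f/3.5 → f/3.2 → f/2.8 → f/2.5 → f/2.2 → f/2 → f/1.8 → f/1.6 → f/1.4 → f/1.2 → f/1.1 → f/1.0.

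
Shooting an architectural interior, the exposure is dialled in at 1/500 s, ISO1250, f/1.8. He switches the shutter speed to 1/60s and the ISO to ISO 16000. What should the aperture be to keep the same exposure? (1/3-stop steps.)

Shutter speed: 1/500 → 1/400 → 1/320 → 1/250 → 1/200 → 1/160 → 1/125 → 1/100 → 1/80 → 1/60 — 3 stops slower (brighter).
ISO: 1250 → 1600 → 2000 → 2500 → 3200 → 4000 → 5000 → 6400 → 8000 → 10000 → 12800 → 16000 — 3 2/3 stops higher (brighter).
Net change so far: 6 2/3 stops brighter. Offset with the aperture: f/1.8 → f/2 → f/2.2 → f/2.5 → f/2.8 → f/3.2 → f/3.5 → f/4 → f/4.5 → f/5 → f/5.6 → f/6.3 → f/7.1 → f/8 → f/9 → f/10 → f/11 → f/13 → f/14 → f/16 → f/18.

f/18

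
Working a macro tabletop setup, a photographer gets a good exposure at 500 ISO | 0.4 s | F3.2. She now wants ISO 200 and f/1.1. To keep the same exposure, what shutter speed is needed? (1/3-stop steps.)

ISO: 500 → 400 → 320 → 250 → 200 — 1 1/3 stops dropped (darker).
Aperture: f/3.2 → f/2.8 → f/2.5 → f/2.2 → f/2 → f/1.8 → f/1.6 → f/1.4 → f/1.2 → f/1.1 — 3 stops opened up (brighter).
Net change so far: 1 2/3 stops brighter. Offset with the shutter speed: 0.4 → 0.3 → 1/4 → 1/5 → 1/6 → 1/8.

1/8s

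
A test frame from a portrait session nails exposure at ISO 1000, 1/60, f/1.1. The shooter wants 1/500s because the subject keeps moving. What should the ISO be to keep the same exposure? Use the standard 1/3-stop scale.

ISO 8000

Shutter speed: 1/60 → 1/80 → 1/100 → 1/125 → 1/160 → 1/200 → 1/250 → 1/320 → 1/400 → 1/500 — 3 stops shorter (darker).
Need 3 stops brighter from the ISO: 1000 → 1250 → 1600 → 2000 → 2500 → 3200 → 4000 → 5000 → 6400 → 8000.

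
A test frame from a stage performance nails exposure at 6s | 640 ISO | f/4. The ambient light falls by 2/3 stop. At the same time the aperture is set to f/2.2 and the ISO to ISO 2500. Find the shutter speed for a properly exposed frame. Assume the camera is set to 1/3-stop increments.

0.8 s

Scene light: 2/3 stop darker.
Aperture: f/4 → f/3.5 → f/3.2 → f/2.8 → f/2.5 → f/2.2 — 1 2/3 stops larger aperture (brighter).
ISO: 640 → 800 → 1000 → 1250 → 1600 → 2000 → 2500 — 2 stops higher (brighter).
Net so far: 3 stops brighter. Shutter speed: 6 → 5 → 4 → 3.2 → 2.5 → 2 → 1.6 → 1.3 → 1 → 0.8.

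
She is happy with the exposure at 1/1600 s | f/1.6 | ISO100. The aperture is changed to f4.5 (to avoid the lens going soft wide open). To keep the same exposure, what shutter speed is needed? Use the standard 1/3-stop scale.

1/200s

Aperture: f/1.6 → f/1.8 → f/2 → f/2.2 → f/2.5 → f/2.8 → f/3.2 → f/3.5 → f/4 → f/4.5 — 3 stops smaller aperture (darker).
Need 3 stops brighter from the shutter speed: 1/1600 → 1/1250 → 1/1000 → 1/800 → 1/640 → 1/500 → 1/400 → 1/320 → 1/250 → 1/200.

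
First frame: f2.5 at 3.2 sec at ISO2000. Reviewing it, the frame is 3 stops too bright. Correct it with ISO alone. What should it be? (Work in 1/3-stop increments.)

ISO 250

Overexposed by 3 stops → need 3 stops darker.
ISO: 2000 → 1600 → 1250 → 1000 → 800 → 640 → 500 → 400 → 320 → 250.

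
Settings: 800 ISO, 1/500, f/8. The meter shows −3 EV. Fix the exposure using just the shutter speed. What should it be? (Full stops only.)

1/60s

Underexposed by 3 stops → need 3 stops brighter.
Shutter speed: 1/500 → 1/250 → 1/125 → 1/60.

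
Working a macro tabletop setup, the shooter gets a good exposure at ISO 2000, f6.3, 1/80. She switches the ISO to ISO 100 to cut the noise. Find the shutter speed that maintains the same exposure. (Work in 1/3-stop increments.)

1/4s

ISO: 2000 → 1600 → 1250 → 1000 → 800 → 640 → 500 → 400 → 320 → 250 → 200 → 160 → 125 → 100 — 4 1/3 stops dropped (darker).
Need 4 1/3 stops brighter from the shutter speed: 1/80 → 1/60 → 1/50 → 1/40 → 1/30 → 1/25 → 1/20 → 1/15 → 1/13 → 1/10 → 1/8 → 1/6 → 1/5 → 1/4.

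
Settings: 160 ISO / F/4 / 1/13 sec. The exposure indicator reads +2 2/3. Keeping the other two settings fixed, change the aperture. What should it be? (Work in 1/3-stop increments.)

f/10

Overexposed by 2 2/3 stops → need 2 2/3 stops darker.
Aperture: f/4 → f/4.5 → f/5 → f/5.6 → f/6.3 → f/7.1 → f/8 → f/9 → f/10.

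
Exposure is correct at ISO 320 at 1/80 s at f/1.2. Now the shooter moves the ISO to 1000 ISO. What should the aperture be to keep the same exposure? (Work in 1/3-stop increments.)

ISO: 320 → 400 → 500 → 640 → 800 → 1000 — 1 2/3 stops higher (brighter).
Need 1 2/3 stops darker from the aperture: f/1.2 → f/1.4 → f/1.6 → f/1.8 → f/2 → f/2.2.

f/2.2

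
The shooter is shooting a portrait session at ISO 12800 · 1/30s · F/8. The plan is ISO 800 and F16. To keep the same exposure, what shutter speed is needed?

2 s

ISO: 12800 → 6400 → 3200 → 1600 → 800 — 4 stops lower (darker).
Aperture: f/8 → f/11 → f/16 — 2 stops narrower (darker).
Net change so far: 6 stops darker. Offset with the shutter speed: 1/30 → 1/15 → 1/8 → 1/4 → 1/2 → 1 → 2.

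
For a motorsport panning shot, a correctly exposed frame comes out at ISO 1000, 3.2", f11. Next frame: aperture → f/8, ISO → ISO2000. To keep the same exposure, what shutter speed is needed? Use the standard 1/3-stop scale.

Aperture: f/11 → f/10 → f/9 → f/8 — 1 stop wider (brighter).
ISO: 1000 → 1250 → 1600 → 2000 — 1 stop raised (brighter).
Net change so far: 2 stops brighter. Offset with the shutter speed: 3.2 → 2.5 → 2 → 1.6 → 1.3 → 1 → 0.8.

0.8 s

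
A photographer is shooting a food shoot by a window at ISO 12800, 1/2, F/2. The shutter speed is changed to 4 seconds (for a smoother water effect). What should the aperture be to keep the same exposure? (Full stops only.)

f/5.6

Shutter speed: 1/2 → 1 → 2 → 4 — 3 stops slower (brighter).
Need 3 stops darker from the aperture: f/2 → f/2.8 → f/4 → f/5.6.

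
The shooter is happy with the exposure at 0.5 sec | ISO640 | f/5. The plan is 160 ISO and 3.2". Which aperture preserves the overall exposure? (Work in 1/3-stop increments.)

ISO: 640 → 500 → 400 → 320 → 250 → 200 → 160 — 2 stops lower (darker).
Shutter speed: 0.5 → 0.6 → 0.8 → 1 → 1.3 → 1.6 → 2 → 2.5 → 3.2 — 2 2/3 stops slower (brighter).
Net change so far: 2/3 stop brighter. Offset with the aperture: f/5 → f/5.6 → f/6.3.

f/6.3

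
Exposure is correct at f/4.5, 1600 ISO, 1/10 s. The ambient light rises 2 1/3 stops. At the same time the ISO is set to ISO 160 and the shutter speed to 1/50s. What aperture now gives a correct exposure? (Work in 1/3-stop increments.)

f/1.4

Scene light: 2 1/3 stops brighter.
ISO: 1600 → 1250 → 1000 → 800 → 640 → 500 → 400 → 320 → 250 → 200 → 160 — 3 1/3 stops dropped (darker).
Shutter speed: 1/10 → 1/13 → 1/15 → 1/20 → 1/25 → 1/30 → 1/40 → 1/50 — 2 1/3 stops faster (darker).
Net so far: 3 1/3 stops darker. Aperture: f/4.5 → f/4 → f/3.5 → f/3.2 → f/2.8 → f/2.5 → f/2.2 → f/2 → f/1.8 → f/1.6 → f/1.4.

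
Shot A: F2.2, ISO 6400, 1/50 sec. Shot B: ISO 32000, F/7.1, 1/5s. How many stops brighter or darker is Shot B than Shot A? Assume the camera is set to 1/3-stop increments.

2 1/3 stops brighter

Aperture: f/2.2 → f/2.5 → f/2.8 → f/3.2 → f/3.5 → f/4 → f/4.5 → f/5 → f/5.6 → f/6.3 → f/7.1 — 3 1/3 stops stopped down (darker).
Shutter speed: 1/50 → 1/40 → 1/30 → 1/25 → 1/20 → 1/15 → 1/13 → 1/10 → 1/8 → 1/6 → 1/5 — 3 1/3 stops slower (brighter).
ISO: 6400 → 8000 → 10000 → 12800 → 16000 → 20000 → 25600 → 32000 — 2 1/3 stops higher (brighter).
Net: −3 1/3 +3 1/3 +2 1/3 = +2 1/3 stops.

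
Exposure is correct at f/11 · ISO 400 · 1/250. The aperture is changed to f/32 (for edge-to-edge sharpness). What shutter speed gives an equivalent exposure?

Aperture: f/11 → f/16 → f/22 → f/32 — 3 stops stopped down (darker).
Need 3 stops brighter from the shutter speed: 1/250 → 1/125 → 1/60 → 1/30.

1/30s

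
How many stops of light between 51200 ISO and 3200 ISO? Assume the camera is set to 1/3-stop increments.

4 stops

51200 → 40000 → 32000 → 25600 → 20000 → 16000 → 12800 → 10000 → 8000 → 6400 → 5000 → 4000 → 3200 — count the steps: 12 third-stops = 4 stops.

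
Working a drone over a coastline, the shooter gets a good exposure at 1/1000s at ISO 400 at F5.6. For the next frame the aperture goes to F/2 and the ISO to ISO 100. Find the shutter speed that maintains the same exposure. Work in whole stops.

Aperture: f/5.6 → f/4 → f/2.8 → f/2 — 3 stops larger aperture (brighter).
ISO: 400 → 200 → 100 — 2 stops dropped (darker).
Net change so far: 1 stop brighter. Offset with the shutter speed: 1/1000 → 1/2000.

1/2000s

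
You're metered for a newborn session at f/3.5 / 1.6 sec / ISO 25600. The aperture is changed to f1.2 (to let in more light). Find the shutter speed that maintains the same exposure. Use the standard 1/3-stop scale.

1/5s

Aperture: f/3.5 → f/3.2 → f/2.8 → f/2.5 → f/2.2 → f/2 → f/1.8 → f/1.6 → f/1.4 → f/1.2 — 3 stops opened up (brighter).
Need 3 stops darker from the shutter speed: 1.6 → 1.3 → 1 → 0.8 → 0.6 → 0.5 → 0.4 → 0.3 → 1/4 → 1/5.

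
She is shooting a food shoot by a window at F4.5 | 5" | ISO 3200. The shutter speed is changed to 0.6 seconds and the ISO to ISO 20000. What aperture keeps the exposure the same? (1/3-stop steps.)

Shutter speed: 5 → 4 → 3.2 → 2.5 → 2 → 1.6 → 1.3 → 1 → 0.8 → 0.6 — 3 stops faster (darker).
ISO: 3200 → 4000 → 5000 → 6400 → 8000 → 10000 → 12800 → 16000 → 20000 — 2 2/3 stops raised (brighter).
Net change so far: 1/3 stop darker. Offset with the aperture: f/4.5 → f/4.

f/4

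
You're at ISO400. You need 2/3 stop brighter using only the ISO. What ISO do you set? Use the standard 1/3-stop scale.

ISO 640

ISO: 400 → 500 → 640 — 2/3 stop higher (brighter).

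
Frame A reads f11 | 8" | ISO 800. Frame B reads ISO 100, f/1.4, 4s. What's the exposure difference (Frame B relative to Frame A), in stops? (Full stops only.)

Aperture: f/11 → f/8 → f/5.6 → f/4 → f/2.8 → f/2 → f/1.4 — 6 stops wider (brighter).
Shutter speed: 8 → 4 — 1 stop faster (darker).
ISO: 800 → 400 → 200 → 100 — 3 stops lower (darker).
Net: +6 −1 −3 = +2 stops.

2 stops brighter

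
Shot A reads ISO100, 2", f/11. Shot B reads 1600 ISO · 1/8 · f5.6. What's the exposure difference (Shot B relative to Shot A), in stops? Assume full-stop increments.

2 stops brighter

Aperture: f/11 → f/8 → f/5.6 — 2 stops larger aperture (brighter).
Shutter speed: 2 → 1 → 1/2 → 1/4 → 1/8 — 4 stops shorter (darker).
ISO: 100 → 200 → 400 → 800 → 1600 — 4 stops higher (brighter).
Net: +2 −4 +4 = +2 stops.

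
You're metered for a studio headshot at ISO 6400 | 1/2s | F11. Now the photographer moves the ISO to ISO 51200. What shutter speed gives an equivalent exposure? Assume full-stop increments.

1/15s

ISO: 6400 → 12800 → 25600 → 51200 — 3 stops higher (brighter).
Need 3 stops darker from the shutter speed: 1/2 → 1/4 → 1/8 → 1/15.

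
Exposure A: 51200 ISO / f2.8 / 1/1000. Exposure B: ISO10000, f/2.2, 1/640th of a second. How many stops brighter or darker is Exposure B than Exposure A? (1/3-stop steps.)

1 stop darker

Aperture: f/2.8 → f/2.5 → f/2.2 — 2/3 stop opened up (brighter).
Shutter speed: 1/1000 → 1/800 → 1/640 — 2/3 stop longer (brighter).
ISO: 51200 → 40000 → 32000 → 25600 → 20000 → 16000 → 12800 → 10000 — 2 1/3 stops lower (darker).
Net: +2/3 +2/3 −2 1/3 = −1 stop.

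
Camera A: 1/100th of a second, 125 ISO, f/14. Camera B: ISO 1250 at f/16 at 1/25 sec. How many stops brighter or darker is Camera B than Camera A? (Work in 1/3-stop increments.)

5 stops brighter

Aperture: f/14 → f/16 — 1/3 stop smaller aperture (darker).
Shutter speed: 1/100 → 1/80 → 1/60 → 1/50 → 1/40 → 1/30 → 1/25 — 2 stops longer (brighter).
ISO: 125 → 160 → 200 → 250 → 320 → 400 → 500 → 640 → 800 → 1000 → 1250 — 3 1/3 stops higher (brighter).
Net: −1/3 +2 +3 1/3 = +5 stops.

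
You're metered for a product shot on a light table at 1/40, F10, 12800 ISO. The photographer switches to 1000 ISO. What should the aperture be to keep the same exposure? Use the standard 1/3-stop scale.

f/2.8

ISO: 12800 → 10000 → 8000 → 6400 → 5000 → 4000 → 3200 → 2500 → 2000 → 1600 → 1250 → 1000 — 3 2/3 stops lower (darker).
Need 3 2/3 stops brighter from the aperture: f/10 → f/9 → f/8 → f/7.1 → f/6.3 → f/5.6 → f/5 → f/4.5 → f/4 → f/3.5 → f/3.2 → f/2.8.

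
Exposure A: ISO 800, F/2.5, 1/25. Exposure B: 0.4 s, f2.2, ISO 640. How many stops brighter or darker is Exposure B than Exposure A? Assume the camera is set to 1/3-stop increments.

Aperture: f/2.5 → f/2.2 — 1/3 stop wider (brighter).
Shutter speed: 1/25 → 1/20 → 1/15 → 1/13 → 1/10 → 1/8 → 1/6 → 1/5 → 1/4 → 0.3 → 0.4 — 3 1/3 stops longer (brighter).
ISO: 800 → 640 — 1/3 stop dropped (darker).
Net: +1/3 +3 1/3 −1/3 = +3 1/3 stops.

3 1/3 stops brighter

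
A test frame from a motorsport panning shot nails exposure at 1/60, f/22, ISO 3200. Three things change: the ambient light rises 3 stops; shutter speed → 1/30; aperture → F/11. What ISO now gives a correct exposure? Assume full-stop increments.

ISO 50

Scene light: 3 stops brighter.
Shutter speed: 1/60 → 1/30 — 1 stop longer (brighter).
Aperture: f/22 → f/16 → f/11 — 2 stops larger aperture (brighter).
Net so far: 6 stops brighter. ISO: 3200 → 1600 → 800 → 400 → 200 → 100 → 50.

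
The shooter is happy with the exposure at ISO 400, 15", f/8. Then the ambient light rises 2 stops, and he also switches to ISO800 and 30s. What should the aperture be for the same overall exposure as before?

f/32

Scene light: 2 stops brighter.
ISO: 400 → 800 — 1 stop raised (brighter).
Shutter speed: 15 → 30 — 1 stop slower (brighter).
Net so far: 4 stops brighter. Aperture: f/8 → f/11 → f/16 → f/22 → f/32.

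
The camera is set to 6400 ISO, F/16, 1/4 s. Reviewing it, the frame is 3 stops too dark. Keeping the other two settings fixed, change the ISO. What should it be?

Underexposed by 3 stops → need 3 stops brighter.
ISO: 6400 → 12800 → 25600 → 51200.

ISO 51200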